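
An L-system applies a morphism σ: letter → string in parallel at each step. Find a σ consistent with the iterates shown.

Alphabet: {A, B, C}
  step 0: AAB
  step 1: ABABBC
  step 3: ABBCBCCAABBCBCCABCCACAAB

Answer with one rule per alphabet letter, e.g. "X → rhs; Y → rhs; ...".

  step 0 ⇒ step 1: AAB ⇒ AB·AB·BC
    A ↦ AB
    B ↦ BC
    C ↦ CA  (constrained at step 1)

A->AB, B->BC, C->CA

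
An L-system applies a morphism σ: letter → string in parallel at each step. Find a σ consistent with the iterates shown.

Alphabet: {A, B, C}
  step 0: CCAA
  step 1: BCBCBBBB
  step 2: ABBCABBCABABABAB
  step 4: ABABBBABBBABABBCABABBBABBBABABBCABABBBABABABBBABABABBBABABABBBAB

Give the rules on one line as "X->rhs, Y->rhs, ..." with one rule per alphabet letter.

A->BB, B->AB, C->BC

  step 1 ⇒ step 2: BCBCBBBB ⇒ AB·BC·AB·BC·AB·AB·AB·AB
    B ↦ AB
    C ↦ BC
  step 0 ⇒ step 1: CCAA ⇒ BC·BC·BB·BB
    A ↦ BB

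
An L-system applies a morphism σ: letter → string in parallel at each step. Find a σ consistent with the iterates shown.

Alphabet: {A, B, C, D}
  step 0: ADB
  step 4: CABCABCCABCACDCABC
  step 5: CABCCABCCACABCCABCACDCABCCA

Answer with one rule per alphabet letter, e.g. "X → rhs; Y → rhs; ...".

  step 4 ⇒ step 5: CABCABCCABCACDCABC ⇒ CA·B·C·CA·B·C·CA·CA·B·C·CA·B·CA·CD·CA·B·C·CA
    A ↦ B
    B ↦ C
    C ↦ CA
    D ↦ CD

A->B, B->C, C->CA, D->CD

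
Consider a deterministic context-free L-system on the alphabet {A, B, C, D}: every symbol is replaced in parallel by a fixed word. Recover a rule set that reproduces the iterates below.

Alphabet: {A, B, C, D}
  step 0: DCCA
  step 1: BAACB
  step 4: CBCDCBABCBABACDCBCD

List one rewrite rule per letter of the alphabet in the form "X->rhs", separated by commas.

  step 0 ⇒ step 1: DCCA ⇒ B·A·A·CB
    A ↦ CB
    C ↦ A
    D ↦ B
    B ↦ CD  (constrained at step 1)

A->CB, B->CD, C->A, D->B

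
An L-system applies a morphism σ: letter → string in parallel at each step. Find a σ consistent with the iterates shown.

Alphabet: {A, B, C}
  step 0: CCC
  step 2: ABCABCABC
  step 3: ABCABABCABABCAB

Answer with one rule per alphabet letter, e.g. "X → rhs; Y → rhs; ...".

  step 2 ⇒ step 3: ABCABCABC ⇒ AB·C·AB·AB·C·AB·AB·C·AB
    A ↦ AB
    B ↦ C
    C ↦ AB

A->AB, B->C, C->AB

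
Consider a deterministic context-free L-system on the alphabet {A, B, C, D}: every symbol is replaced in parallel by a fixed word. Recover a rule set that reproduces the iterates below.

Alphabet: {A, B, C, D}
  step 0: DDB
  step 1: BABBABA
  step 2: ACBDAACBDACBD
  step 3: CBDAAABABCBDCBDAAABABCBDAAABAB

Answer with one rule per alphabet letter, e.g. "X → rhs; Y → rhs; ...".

  step 2 ⇒ step 3: ACBDAACBDACBD ⇒ CBD·AA·A·BAB·CBD·CBD·AA·A·BAB·CBD·AA·A·BAB
    A ↦ CBD
    B ↦ A
    C ↦ AA
    D ↦ BAB

A->CBD, B->A, C->AA, D->BAB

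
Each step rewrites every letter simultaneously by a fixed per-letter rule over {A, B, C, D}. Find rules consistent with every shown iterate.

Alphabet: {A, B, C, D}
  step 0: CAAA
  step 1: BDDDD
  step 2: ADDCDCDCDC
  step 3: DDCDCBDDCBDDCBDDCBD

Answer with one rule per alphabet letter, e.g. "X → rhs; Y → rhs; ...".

  step 2 ⇒ step 3: ADDCDCDCDC ⇒ D·DC·DC·BD·DC·BD·DC·BD·DC·BD
    A ↦ D
    C ↦ BD
    D ↦ DC
  step 1 ⇒ step 2: BDDDD ⇒ AD·DC·DC·DC·DC
    B ↦ AD

A->D, B->AD, C->BD, D->DC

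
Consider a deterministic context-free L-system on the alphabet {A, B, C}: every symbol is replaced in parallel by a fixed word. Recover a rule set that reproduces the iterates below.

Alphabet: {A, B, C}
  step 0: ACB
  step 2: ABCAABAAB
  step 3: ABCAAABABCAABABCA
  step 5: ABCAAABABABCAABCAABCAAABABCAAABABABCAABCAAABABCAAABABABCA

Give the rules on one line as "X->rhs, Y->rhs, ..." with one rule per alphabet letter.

  step 2 ⇒ step 3: ABCAABAAB ⇒ AB·CA·A·AB·AB·CA·AB·AB·CA
    A ↦ AB
    B ↦ CA
    C ↦ A

A->AB, B->CA, C->A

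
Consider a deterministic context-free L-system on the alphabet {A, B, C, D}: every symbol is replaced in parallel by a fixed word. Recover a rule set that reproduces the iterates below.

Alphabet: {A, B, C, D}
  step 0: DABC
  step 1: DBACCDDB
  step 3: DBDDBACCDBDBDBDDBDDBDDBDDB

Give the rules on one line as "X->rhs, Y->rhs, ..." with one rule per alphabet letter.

A->ACC, B->D, C->DB, D->DB

  step 0 ⇒ step 1: DABC ⇒ DB·ACC·D·DB
    A ↦ ACC
    B ↦ D
    C ↦ DB
    D ↦ DB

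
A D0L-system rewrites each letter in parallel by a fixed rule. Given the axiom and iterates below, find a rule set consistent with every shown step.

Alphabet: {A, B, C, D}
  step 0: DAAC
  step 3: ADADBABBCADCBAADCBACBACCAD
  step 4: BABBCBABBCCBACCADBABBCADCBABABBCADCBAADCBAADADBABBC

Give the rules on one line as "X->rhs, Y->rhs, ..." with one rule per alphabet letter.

A->BA, B->C, C->AD, D->BBC

  step 3 ⇒ step 4: ADADBABBCADCBAADCBACBACCAD ⇒ BA·BBC·BA·BBC·C·BA·C·C·AD·BA·BBC·AD·C·BA·BA·BBC·AD·C·BA·AD·C·BA·AD·AD·BA·BBC
    A ↦ BA
    B ↦ C
    C ↦ AD
    D ↦ BBC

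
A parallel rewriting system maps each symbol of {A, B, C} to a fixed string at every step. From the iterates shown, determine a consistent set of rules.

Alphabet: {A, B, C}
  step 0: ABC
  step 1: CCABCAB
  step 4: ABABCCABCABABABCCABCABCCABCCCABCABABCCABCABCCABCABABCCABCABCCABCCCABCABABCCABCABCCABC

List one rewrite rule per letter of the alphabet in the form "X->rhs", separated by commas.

A->CC, B->ABC, C->AB

  step 0 ⇒ step 1: ABC ⇒ CC·ABC·AB
    A ↦ CC
    B ↦ ABC
    C ↦ AB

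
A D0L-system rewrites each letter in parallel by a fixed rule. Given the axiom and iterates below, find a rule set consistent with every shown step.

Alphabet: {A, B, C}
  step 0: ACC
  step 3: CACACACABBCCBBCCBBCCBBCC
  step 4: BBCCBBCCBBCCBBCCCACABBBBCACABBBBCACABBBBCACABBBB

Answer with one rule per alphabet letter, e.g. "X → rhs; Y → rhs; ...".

  step 3 ⇒ step 4: CACACACABBCCBBCCBBCCBBCC ⇒ BB·CC·BB·CC·BB·CC·BB·CC·CA·CA·BB·BB·CA·CA·BB·BB·CA·CA·BB·BB·CA·CA·BB·BB
    A ↦ CC
    B ↦ CA
    C ↦ BB

A->CC, B->CA, C->BB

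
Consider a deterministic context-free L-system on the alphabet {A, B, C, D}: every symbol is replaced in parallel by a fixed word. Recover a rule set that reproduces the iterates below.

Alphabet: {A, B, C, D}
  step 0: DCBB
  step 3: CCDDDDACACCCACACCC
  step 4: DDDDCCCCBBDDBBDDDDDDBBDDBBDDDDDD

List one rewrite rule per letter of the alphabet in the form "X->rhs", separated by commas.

  step 3 ⇒ step 4: CCDDDDACACCCACACCC ⇒ DD·DD·C·C·C·C·BB·DD·BB·DD·DD·DD·BB·DD·BB·DD·DD·DD
    A ↦ BB
    C ↦ DD
    D ↦ C
    B ↦ AC  (constrained at step 0)

A->BB, B->AC, C->DD, D->C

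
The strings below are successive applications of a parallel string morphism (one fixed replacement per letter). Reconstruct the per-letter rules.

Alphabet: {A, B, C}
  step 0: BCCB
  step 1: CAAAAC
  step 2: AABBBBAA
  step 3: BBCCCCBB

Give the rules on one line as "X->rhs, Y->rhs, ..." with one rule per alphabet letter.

A->B, B->C, C->AA

  step 2 ⇒ step 3: AABBBBAA ⇒ B·B·C·C·C·C·B·B
    A ↦ B
    B ↦ C
  step 0 ⇒ step 1: BCCB ⇒ C·AA·AA·C
    C ↦ AA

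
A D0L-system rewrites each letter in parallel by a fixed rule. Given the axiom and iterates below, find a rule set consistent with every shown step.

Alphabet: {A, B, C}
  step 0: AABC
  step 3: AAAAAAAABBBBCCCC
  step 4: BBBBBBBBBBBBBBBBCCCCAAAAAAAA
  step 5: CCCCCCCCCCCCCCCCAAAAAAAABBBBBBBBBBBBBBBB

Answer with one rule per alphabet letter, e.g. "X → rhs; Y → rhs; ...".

  step 4 ⇒ step 5: BBBBBBBBBBBBBBBBCCCCAAAAAAAA ⇒ C·C·C·C·C·C·C·C·C·C·C·C·C·C·C·C·AA·AA·AA·AA·BB·BB·BB·BB·BB·BB·BB·BB
    A ↦ BB
    B ↦ C
    C ↦ AA

A->BB, B->C, C->AA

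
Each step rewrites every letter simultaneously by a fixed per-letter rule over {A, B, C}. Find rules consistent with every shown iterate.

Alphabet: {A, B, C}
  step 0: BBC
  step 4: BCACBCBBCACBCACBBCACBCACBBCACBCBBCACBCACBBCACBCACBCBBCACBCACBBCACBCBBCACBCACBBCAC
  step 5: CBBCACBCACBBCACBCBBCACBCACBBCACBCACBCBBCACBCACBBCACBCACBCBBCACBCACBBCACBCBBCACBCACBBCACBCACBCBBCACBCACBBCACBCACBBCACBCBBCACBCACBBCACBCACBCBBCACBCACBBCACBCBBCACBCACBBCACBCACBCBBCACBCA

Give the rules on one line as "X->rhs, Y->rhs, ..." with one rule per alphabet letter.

A->C, B->CB, C->BCA

  step 4 ⇒ step 5: BCACBCBBCACBCACBBCACBCACBBCACBCBBCACBCACBBCACBCACBCBBCACBCACBBCACBCBBCACBCACBBCAC ⇒ CB·BCA·C·BCA·CB·BCA·CB·CB·BCA·C·BCA·CB·BCA·C·BCA·CB·CB·BCA·C·BCA·CB·BCA·C·BCA·CB·CB·BCA·C·BCA·CB·BCA·CB·CB·BCA·C·BCA·CB·BCA·C·BCA·CB·CB·BCA·C·BCA·CB·BCA·C·BCA·CB·BCA·CB·CB·BCA·C·BCA·CB·BCA·C·BCA·CB·CB·BCA·C·BCA·CB·BCA·CB·CB·BCA·C·BCA·CB·BCA·C·BCA·CB·CB·BCA·C·BCA
    A ↦ C
    B ↦ CB
    C ↦ BCA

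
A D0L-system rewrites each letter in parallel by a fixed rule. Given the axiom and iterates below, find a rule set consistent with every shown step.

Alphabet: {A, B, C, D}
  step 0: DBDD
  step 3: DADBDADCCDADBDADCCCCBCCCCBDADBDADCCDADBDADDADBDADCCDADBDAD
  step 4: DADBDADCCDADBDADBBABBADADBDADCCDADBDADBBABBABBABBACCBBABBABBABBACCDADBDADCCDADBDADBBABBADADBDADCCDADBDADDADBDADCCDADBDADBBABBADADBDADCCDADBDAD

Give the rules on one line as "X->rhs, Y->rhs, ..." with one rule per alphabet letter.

  step 3 ⇒ step 4: DADBDADCCDADBDADCCCCBCCCCBDADBDADCCDADBDADDADBDADCCDADBDAD ⇒ DAD·B·DAD·CC·DAD·B·DAD·BBA·BBA·DAD·B·DAD·CC·DAD·B·DAD·BBA·BBA·BBA·BBA·CC·BBA·BBA·BBA·BBA·CC·DAD·B·DAD·CC·DAD·B·DAD·BBA·BBA·DAD·B·DAD·CC·DAD·B·DAD·DAD·B·DAD·CC·DAD·B·DAD·BBA·BBA·DAD·B·DAD·CC·DAD·B·DAD
    A ↦ B
    B ↦ CC
    C ↦ BBA
    D ↦ DAD

A->B, B->CC, C->BBA, D->DAD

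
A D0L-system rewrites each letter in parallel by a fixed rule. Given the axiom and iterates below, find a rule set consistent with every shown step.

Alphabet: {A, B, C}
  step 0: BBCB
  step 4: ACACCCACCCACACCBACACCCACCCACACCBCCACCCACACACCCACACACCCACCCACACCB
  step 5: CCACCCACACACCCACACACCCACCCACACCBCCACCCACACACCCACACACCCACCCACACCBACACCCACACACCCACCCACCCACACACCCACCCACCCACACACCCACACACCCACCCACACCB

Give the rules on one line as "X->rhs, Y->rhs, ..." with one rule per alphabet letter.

  step 4 ⇒ step 5: ACACCCACCCACACCBACACCCACCCACACCBCCACCCACACACCCACACACCCACCCACACCB ⇒ CC·AC·CC·AC·AC·AC·CC·AC·AC·AC·CC·AC·CC·AC·AC·CB·CC·AC·CC·AC·AC·AC·CC·AC·AC·AC·CC·AC·CC·AC·AC·CB·AC·AC·CC·AC·AC·AC·CC·AC·CC·AC·CC·AC·AC·AC·CC·AC·CC·AC·CC·AC·AC·AC·CC·AC·AC·AC·CC·AC·CC·AC·AC·CB
    A ↦ CC
    B ↦ CB
    C ↦ AC

A->CC, B->CB, C->AC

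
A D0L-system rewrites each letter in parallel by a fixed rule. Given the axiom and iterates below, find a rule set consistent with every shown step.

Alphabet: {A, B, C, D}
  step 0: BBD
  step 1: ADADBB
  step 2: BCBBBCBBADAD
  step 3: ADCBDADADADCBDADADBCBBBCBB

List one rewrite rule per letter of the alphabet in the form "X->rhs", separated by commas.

  step 2 ⇒ step 3: BCBBBCBBADAD ⇒ AD·CBD·AD·AD·AD·CBD·AD·AD·BC·BB·BC·BB
    A ↦ BC
    B ↦ AD
    C ↦ CBD
    D ↦ BB

A->BC, B->AD, C->CBD, D->BB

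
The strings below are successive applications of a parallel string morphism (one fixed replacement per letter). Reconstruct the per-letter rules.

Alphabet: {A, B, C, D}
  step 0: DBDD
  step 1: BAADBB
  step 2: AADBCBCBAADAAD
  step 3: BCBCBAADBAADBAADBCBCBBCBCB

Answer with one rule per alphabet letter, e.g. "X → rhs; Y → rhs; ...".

A->BC, B->AAD, C->B, D->B

  step 2 ⇒ step 3: AADBCBCBAADAAD ⇒ BC·BC·B·AAD·B·AAD·B·AAD·BC·BC·B·BC·BC·B
    A ↦ BC
    B ↦ AAD
    C ↦ B
    D ↦ B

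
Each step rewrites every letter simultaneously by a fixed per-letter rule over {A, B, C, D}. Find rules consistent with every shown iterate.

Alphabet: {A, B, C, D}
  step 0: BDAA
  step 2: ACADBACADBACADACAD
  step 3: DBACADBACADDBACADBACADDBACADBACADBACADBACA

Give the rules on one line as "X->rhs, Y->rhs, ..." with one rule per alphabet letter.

A->DB, B->D, C->ACA, D->ACA

  step 2 ⇒ step 3: ACADBACADBACADACAD ⇒ DB·ACA·DB·ACA·D·DB·ACA·DB·ACA·D·DB·ACA·DB·ACA·DB·ACA·DB·ACA
    A ↦ DB
    B ↦ D
    C ↦ ACA
    D ↦ ACA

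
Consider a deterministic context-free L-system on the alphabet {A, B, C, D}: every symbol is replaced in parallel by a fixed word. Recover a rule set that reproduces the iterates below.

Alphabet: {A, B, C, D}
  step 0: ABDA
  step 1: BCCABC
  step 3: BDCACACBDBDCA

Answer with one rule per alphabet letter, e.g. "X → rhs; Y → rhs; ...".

  step 0 ⇒ step 1: ABDA ⇒ BC·C·A·BC
    A ↦ BC
    B ↦ C
    D ↦ A
    C ↦ BD  (constrained at step 1)

A->BC, B->C, C->BD, D->A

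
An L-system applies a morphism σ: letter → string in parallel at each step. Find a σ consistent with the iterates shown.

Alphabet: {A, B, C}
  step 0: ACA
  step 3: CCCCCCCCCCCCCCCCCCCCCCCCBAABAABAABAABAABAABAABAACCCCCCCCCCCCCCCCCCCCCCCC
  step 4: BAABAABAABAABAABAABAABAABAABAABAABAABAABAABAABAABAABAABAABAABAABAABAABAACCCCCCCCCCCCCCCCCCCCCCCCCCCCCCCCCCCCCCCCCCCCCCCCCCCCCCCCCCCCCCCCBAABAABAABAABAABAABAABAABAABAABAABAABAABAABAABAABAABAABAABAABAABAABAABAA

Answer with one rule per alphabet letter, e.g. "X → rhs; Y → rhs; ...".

  step 3 ⇒ step 4: CCCCCCCCCCCCCCCCCCCCCCCCBAABAABAABAABAABAABAABAACCCCCCCCCCCCCCCCCCCCCCCC ⇒ BAA·BAA·BAA·BAA·BAA·BAA·BAA·BAA·BAA·BAA·BAA·BAA·BAA·BAA·BAA·BAA·BAA·BAA·BAA·BAA·BAA·BAA·BAA·BAA·CC·CCC·CCC·CC·CCC·CCC·CC·CCC·CCC·CC·CCC·CCC·CC·CCC·CCC·CC·CCC·CCC·CC·CCC·CCC·CC·CCC·CCC·BAA·BAA·BAA·BAA·BAA·BAA·BAA·BAA·BAA·BAA·BAA·BAA·BAA·BAA·BAA·BAA·BAA·BAA·BAA·BAA·BAA·BAA·BAA·BAA
    A ↦ CCC
    B ↦ CC
    C ↦ BAA

A->CCC, B->CC, C->BAA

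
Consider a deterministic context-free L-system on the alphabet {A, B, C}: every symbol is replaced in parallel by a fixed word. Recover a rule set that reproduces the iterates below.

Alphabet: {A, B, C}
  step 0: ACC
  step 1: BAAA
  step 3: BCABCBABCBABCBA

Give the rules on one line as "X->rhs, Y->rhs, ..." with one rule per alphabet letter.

  step 0 ⇒ step 1: ACC ⇒ BA·A·A
    A ↦ BA
    C ↦ A
    B ↦ BC  (constrained at step 1)

A->BA, B->BC, C->A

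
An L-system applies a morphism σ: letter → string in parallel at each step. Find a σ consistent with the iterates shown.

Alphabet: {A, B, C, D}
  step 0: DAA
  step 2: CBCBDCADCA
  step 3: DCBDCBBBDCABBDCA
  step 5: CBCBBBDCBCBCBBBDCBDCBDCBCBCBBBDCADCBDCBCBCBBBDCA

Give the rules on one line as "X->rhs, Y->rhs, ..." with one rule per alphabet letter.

  step 2 ⇒ step 3: CBCBDCADCA ⇒ D·CB·D·CB·BB·D·CA·BB·D·CA
    A ↦ CA
    B ↦ CB
    C ↦ D
    D ↦ BB

A->CA, B->CB, C->D, D->BB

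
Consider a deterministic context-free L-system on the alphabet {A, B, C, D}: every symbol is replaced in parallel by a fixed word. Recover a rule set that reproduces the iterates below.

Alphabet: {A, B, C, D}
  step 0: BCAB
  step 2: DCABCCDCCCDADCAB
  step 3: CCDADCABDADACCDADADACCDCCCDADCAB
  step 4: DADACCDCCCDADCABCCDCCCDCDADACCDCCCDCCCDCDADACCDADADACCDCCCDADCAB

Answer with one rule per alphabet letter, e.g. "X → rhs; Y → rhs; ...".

A->DC, B->AB, C->DA, D->CC

  step 3 ⇒ step 4: CCDADCABDADACCDADADACCDCCCDADCAB ⇒ DA·DA·CC·DC·CC·DA·DC·AB·CC·DC·CC·DC·DA·DA·CC·DC·CC·DC·CC·DC·DA·DA·CC·DA·DA·DA·CC·DC·CC·DA·DC·AB
    A ↦ DC
    B ↦ AB
    C ↦ DA
    D ↦ CC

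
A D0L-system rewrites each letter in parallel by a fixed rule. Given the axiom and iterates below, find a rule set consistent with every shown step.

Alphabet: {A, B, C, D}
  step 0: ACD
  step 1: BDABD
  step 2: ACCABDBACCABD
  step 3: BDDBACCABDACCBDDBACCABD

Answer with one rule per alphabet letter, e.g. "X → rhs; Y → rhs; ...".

  step 2 ⇒ step 3: ACCABDBACCABD ⇒ B·D·D·B·ACC·ABD·ACC·B·D·D·B·ACC·ABD
    A ↦ B
    B ↦ ACC
    C ↦ D
    D ↦ ABD

A->B, B->ACC, C->D, D->ABD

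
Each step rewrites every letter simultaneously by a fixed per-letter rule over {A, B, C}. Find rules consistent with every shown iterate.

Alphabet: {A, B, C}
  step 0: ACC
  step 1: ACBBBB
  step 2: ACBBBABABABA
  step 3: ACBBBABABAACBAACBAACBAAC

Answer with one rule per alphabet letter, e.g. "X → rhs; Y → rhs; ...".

A->AC, B->BA, C->BB

  step 2 ⇒ step 3: ACBBBABABABA ⇒ AC·BB·BA·BA·BA·AC·BA·AC·BA·AC·BA·AC
    A ↦ AC
    B ↦ BA
    C ↦ BB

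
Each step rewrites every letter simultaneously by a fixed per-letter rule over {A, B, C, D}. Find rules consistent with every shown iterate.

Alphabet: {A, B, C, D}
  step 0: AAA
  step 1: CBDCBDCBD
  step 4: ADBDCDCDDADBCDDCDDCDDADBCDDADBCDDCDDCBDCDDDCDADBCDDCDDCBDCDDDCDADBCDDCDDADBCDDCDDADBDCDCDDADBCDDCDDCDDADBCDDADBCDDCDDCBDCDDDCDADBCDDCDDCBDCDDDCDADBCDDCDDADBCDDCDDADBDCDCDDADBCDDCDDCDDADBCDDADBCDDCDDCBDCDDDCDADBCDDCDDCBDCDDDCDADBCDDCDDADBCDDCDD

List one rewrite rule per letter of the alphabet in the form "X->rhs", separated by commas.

A->CBD, B->DCD, C->ADB, D->CDD

  step 0 ⇒ step 1: AAA ⇒ CBD·CBD·CBD
    A ↦ CBD
    B ↦ DCD  (constrained at step 1)
    C ↦ ADB  (constrained at step 1)
    D ↦ CDD  (constrained at step 1)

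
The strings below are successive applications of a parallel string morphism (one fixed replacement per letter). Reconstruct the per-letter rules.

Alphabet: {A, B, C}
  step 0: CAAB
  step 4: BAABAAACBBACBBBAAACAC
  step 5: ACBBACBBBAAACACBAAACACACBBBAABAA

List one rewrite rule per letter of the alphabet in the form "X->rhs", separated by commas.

  step 4 ⇒ step 5: BAABAAACBBACBBBAAACAC ⇒ AC·B·B·AC·B·B·B·AA·AC·AC·B·AA·AC·AC·AC·B·B·B·AA·B·AA
    A ↦ B
    B ↦ AC
    C ↦ AA

A->B, B->AC, C->AA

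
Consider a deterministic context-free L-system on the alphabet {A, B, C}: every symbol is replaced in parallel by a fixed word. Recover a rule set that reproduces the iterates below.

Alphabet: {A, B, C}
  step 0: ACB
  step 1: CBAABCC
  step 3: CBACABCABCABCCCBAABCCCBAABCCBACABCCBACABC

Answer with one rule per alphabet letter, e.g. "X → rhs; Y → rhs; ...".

A->CBA, B->C, C->ABC

  step 0 ⇒ step 1: ACB ⇒ CBA·ABC·C
    A ↦ CBA
    B ↦ C
    C ↦ ABC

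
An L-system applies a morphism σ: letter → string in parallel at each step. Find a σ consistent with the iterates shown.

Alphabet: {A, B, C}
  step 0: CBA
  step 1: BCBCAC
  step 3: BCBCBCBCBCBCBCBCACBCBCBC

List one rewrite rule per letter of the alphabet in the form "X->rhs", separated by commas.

  step 0 ⇒ step 1: CBA ⇒ BC·BC·AC
    A ↦ AC
    B ↦ BC
    C ↦ BC

A->AC, B->BC, C->BC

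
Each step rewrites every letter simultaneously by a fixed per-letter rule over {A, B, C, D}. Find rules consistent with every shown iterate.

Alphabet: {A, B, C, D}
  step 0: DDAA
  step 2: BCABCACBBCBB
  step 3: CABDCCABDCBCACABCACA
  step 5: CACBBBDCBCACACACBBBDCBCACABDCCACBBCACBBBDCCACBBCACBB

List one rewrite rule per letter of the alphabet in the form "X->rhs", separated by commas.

  step 2 ⇒ step 3: BCABCACBBCBB ⇒ CA·B·DC·CA·B·DC·B·CA·CA·B·CA·CA
    A ↦ DC
    B ↦ CA
    C ↦ B
    D ↦ CB  (constrained at step 0)

A->DC, B->CA, C->B, D->CB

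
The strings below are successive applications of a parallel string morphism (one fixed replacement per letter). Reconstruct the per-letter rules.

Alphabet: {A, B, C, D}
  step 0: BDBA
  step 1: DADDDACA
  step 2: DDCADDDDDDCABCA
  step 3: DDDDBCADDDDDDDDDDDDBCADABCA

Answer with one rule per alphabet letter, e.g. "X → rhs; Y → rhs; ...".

  step 2 ⇒ step 3: DDCADDDDDDCABCA ⇒ DD·DD·B·CA·DD·DD·DD·DD·DD·DD·B·CA·DA·B·CA
    A ↦ CA
    B ↦ DA
    C ↦ B
    D ↦ DD

A->CA, B->DA, C->B, D->DD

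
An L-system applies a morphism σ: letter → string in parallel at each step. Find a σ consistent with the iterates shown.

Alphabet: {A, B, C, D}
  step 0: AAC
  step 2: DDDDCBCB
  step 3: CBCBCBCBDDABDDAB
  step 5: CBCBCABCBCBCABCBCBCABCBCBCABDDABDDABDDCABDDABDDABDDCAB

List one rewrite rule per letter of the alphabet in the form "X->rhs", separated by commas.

  step 2 ⇒ step 3: DDDDCBCB ⇒ CB·CB·CB·CB·DD·AB·DD·AB
    B ↦ AB
    C ↦ DD
    D ↦ CB
    A ↦ C  (constrained at step 0)

A->C, B->AB, C->DD, D->CB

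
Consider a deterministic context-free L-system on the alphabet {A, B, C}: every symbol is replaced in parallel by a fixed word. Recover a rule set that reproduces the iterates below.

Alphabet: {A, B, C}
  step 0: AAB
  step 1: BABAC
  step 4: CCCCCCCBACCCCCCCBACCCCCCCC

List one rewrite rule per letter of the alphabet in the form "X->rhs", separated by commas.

  step 0 ⇒ step 1: AAB ⇒ BA·BA·C
    A ↦ BA
    B ↦ C
    C ↦ CC  (constrained at step 1)

A->BA, B->C, C->CC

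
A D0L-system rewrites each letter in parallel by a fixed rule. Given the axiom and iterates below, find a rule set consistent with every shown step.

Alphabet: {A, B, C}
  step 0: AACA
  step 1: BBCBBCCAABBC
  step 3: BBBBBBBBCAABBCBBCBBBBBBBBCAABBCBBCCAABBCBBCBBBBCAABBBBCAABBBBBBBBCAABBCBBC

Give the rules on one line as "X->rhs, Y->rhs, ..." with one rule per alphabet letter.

  step 0 ⇒ step 1: AACA ⇒ BBC·BBC·CAA·BBC
    A ↦ BBC
    C ↦ CAA
    B ↦ BB  (constrained at step 1)

A->BBC, B->BB, C->CAA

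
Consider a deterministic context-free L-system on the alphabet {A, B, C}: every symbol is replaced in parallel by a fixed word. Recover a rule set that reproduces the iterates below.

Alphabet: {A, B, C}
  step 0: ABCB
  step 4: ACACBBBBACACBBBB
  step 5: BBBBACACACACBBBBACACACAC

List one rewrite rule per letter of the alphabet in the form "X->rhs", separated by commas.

  step 4 ⇒ step 5: ACACBBBBACACBBBB ⇒ B·B·B·B·AC·AC·AC·AC·B·B·B·B·AC·AC·AC·AC
    A ↦ B
    B ↦ AC
    C ↦ B

A->B, B->AC, C->B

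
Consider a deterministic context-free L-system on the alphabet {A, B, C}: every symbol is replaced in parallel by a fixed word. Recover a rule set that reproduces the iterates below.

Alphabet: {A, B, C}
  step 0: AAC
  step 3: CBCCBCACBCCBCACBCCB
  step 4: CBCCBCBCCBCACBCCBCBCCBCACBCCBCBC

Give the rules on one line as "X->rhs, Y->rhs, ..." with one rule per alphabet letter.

A->CA, B->C, C->CB

  step 3 ⇒ step 4: CBCCBCACBCCBCACBCCB ⇒ CB·C·CB·CB·C·CB·CA·CB·C·CB·CB·C·CB·CA·CB·C·CB·CB·C
    A ↦ CA
    B ↦ C
    C ↦ CB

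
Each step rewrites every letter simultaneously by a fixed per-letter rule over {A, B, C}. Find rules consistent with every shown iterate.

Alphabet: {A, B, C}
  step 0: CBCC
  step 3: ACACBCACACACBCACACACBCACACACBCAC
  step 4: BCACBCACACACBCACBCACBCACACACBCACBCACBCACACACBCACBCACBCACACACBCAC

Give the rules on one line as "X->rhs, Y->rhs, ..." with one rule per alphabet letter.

  step 3 ⇒ step 4: ACACBCACACACBCACACACBCACACACBCAC ⇒ BC·AC·BC·AC·AC·AC·BC·AC·BC·AC·BC·AC·AC·AC·BC·AC·BC·AC·BC·AC·AC·AC·BC·AC·BC·AC·BC·AC·AC·AC·BC·AC
    A ↦ BC
    B ↦ AC
    C ↦ AC

A->BC, B->AC, C->AC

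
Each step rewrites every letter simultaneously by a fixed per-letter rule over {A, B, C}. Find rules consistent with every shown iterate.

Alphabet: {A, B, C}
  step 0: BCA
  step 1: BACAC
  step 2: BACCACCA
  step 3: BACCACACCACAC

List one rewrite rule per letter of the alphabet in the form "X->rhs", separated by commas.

A->C, B->BA, C->CA

  step 2 ⇒ step 3: BACCACCA ⇒ BA·C·CA·CA·C·CA·CA·C
    A ↦ C
    B ↦ BA
    C ↦ CA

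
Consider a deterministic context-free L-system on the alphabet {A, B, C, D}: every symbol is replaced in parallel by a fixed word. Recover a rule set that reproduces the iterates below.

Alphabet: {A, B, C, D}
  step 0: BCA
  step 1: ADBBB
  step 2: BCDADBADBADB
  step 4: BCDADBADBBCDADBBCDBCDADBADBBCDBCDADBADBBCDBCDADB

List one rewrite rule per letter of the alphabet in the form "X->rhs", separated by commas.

  step 1 ⇒ step 2: ADBBB ⇒ B·CD·ADB·ADB·ADB
    A ↦ B
    B ↦ ADB
    D ↦ CD
  step 0 ⇒ step 1: BCA ⇒ ADB·B·B
    C ↦ B

A->B, B->ADB, C->B, D->CD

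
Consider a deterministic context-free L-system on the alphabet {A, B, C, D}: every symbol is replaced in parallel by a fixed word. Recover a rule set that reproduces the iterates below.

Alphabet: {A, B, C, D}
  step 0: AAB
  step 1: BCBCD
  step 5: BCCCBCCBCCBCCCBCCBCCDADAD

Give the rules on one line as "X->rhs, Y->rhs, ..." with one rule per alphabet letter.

  step 0 ⇒ step 1: AAB ⇒ BC·BC·D
    A ↦ BC
    B ↦ D
    C ↦ AD  (constrained at step 1)
    D ↦ C  (constrained at step 1)

A->BC, B->D, C->AD, D->C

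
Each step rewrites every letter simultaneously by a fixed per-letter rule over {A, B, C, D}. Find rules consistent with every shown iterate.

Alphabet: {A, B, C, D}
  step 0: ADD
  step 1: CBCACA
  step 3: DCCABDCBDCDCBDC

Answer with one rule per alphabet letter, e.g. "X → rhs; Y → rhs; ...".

A->CB, B->DC, C->B, D->CA

  step 0 ⇒ step 1: ADD ⇒ CB·CA·CA
    A ↦ CB
    D ↦ CA
    B ↦ DC  (constrained at step 1)
    C ↦ B  (constrained at step 1)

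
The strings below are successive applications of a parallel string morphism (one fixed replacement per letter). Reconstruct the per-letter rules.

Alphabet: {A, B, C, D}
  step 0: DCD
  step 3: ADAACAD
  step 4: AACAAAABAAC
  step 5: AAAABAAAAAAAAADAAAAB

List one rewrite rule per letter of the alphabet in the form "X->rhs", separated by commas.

A->AA, B->AD, C->B, D->C

  step 4 ⇒ step 5: AACAAAABAAC ⇒ AA·AA·B·AA·AA·AA·AA·AD·AA·AA·B
    A ↦ AA
    B ↦ AD
    C ↦ B
  step 3 ⇒ step 4: ADAACAD ⇒ AA·C·AA·AA·B·AA·C
    D ↦ C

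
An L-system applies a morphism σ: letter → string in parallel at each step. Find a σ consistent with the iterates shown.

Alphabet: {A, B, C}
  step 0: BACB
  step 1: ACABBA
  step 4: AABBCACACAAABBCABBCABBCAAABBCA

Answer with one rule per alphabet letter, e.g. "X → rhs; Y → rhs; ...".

A->CA, B->A, C->BB

  step 0 ⇒ step 1: BACB ⇒ A·CA·BB·A
    A ↦ CA
    B ↦ A
    C ↦ BB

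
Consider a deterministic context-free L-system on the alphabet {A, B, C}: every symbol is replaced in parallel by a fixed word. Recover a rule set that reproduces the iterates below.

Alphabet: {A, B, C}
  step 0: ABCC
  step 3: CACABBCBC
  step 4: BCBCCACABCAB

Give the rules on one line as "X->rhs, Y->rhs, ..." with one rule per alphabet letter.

A->C, B->CA, C->B

  step 3 ⇒ step 4: CACABBCBC ⇒ B·C·B·C·CA·CA·B·CA·B
    A ↦ C
    B ↦ CA
    C ↦ B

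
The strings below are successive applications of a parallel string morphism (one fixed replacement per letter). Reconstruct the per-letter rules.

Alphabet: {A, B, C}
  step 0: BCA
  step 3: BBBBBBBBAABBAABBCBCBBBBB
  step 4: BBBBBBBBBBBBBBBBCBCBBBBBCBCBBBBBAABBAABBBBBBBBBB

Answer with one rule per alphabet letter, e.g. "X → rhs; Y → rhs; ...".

A->CB, B->BB, C->AA

  step 3 ⇒ step 4: BBBBBBBBAABBAABBCBCBBBBB ⇒ BB·BB·BB·BB·BB·BB·BB·BB·CB·CB·BB·BB·CB·CB·BB·BB·AA·BB·AA·BB·BB·BB·BB·BB
    A ↦ CB
    B ↦ BB
    C ↦ AA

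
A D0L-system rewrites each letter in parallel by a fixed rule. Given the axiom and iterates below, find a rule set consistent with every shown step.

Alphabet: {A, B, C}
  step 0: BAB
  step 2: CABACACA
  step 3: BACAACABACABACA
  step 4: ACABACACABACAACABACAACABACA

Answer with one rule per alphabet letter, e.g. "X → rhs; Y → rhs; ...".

  step 3 ⇒ step 4: BACAACABACABACA ⇒ A·CA·BA·CA·CA·BA·CA·A·CA·BA·CA·A·CA·BA·CA
    A ↦ CA
    B ↦ A
    C ↦ BA

A->CA, B->A, C->BA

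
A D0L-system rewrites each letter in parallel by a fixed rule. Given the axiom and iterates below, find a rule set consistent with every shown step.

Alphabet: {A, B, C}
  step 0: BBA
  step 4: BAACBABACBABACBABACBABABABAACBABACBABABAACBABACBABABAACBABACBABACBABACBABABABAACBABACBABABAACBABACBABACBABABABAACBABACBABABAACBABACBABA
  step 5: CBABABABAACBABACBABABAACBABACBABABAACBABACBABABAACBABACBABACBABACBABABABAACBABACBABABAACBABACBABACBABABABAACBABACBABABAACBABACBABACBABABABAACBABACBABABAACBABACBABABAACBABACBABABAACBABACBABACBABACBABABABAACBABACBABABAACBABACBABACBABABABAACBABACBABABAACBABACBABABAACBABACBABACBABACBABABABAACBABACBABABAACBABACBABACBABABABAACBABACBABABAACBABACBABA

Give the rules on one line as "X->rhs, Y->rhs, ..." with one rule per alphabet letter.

A->BA, B->CBA, C->BAA

  step 4 ⇒ step 5: BAACBABACBABACBABACBABABABAACBABACBABABAACBABACBABABAACBABACBABACBABACBABABABAACBABACBABABAACBABACBABACBABABABAACBABACBABABAACBABACBABA ⇒ CBA·BA·BA·BAA·CBA·BA·CBA·BA·BAA·CBA·BA·CBA·BA·BAA·CBA·BA·CBA·BA·BAA·CBA·BA·CBA·BA·CBA·BA·CBA·BA·BA·BAA·CBA·BA·CBA·BA·BAA·CBA·BA·CBA·BA·CBA·BA·BA·BAA·CBA·BA·CBA·BA·BAA·CBA·BA·CBA·BA·CBA·BA·BA·BAA·CBA·BA·CBA·BA·BAA·CBA·BA·CBA·BA·BAA·CBA·BA·CBA·BA·BAA·CBA·BA·CBA·BA·CBA·BA·CBA·BA·BA·BAA·CBA·BA·CBA·BA·BAA·CBA·BA·CBA·BA·CBA·BA·BA·BAA·CBA·BA·CBA·BA·BAA·CBA·BA·CBA·BA·BAA·CBA·BA·CBA·BA·CBA·BA·CBA·BA·BA·BAA·CBA·BA·CBA·BA·BAA·CBA·BA·CBA·BA·CBA·BA·BA·BAA·CBA·BA·CBA·BA·BAA·CBA·BA·CBA·BA
    A ↦ BA
    B ↦ CBA
    C ↦ BAA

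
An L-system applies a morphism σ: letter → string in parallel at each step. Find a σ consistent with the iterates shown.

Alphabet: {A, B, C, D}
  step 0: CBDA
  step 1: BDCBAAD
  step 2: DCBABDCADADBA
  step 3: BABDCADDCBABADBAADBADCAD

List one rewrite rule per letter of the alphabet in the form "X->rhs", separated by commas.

A->AD, B->DC, C->B, D->BA

  step 2 ⇒ step 3: DCBABDCADADBA ⇒ BA·B·DC·AD·DC·BA·B·AD·BA·AD·BA·DC·AD
    A ↦ AD
    B ↦ DC
    C ↦ B
    D ↦ BA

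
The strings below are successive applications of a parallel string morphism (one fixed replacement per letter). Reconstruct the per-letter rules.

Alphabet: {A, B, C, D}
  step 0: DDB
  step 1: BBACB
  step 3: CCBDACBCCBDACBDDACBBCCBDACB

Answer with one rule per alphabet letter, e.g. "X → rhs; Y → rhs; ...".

  step 0 ⇒ step 1: DDB ⇒ B·B·ACB
    B ↦ ACB
    D ↦ B
    A ↦ CCB  (constrained at step 1)
    C ↦ D  (constrained at step 1)

A->CCB, B->ACB, C->D, D->B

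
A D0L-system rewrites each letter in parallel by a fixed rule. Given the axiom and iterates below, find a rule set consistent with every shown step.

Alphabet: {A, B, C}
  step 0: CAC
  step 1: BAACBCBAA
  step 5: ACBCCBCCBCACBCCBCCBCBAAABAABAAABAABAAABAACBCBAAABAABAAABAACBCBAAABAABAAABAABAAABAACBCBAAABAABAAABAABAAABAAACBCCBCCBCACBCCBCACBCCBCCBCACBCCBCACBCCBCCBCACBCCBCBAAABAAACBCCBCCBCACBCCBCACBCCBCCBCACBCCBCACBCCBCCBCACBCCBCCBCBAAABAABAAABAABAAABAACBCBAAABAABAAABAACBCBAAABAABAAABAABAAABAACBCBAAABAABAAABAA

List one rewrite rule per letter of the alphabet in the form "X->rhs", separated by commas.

  step 0 ⇒ step 1: CAC ⇒ BAA·CBC·BAA
    A ↦ CBC
    C ↦ BAA
    B ↦ A  (constrained at step 1)

A->CBC, B->A, C->BAA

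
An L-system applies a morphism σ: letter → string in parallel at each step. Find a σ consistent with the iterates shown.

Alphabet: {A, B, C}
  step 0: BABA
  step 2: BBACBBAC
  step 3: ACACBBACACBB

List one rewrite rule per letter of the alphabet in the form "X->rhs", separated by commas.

A->B, B->AC, C->B

  step 2 ⇒ step 3: BBACBBAC ⇒ AC·AC·B·B·AC·AC·B·B
    A ↦ B
    B ↦ AC
    C ↦ B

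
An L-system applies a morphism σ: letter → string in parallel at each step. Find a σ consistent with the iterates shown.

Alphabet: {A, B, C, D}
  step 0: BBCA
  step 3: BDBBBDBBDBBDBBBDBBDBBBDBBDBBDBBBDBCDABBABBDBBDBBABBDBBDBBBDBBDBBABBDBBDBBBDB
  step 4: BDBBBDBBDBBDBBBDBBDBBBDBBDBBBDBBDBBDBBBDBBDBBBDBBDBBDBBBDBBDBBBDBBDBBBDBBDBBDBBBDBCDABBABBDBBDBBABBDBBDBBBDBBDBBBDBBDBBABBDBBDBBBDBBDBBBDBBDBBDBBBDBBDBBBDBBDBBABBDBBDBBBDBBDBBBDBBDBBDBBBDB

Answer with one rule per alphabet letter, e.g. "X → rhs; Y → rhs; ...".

A->BAB, B->BDB, C->CDA, D->B

  step 3 ⇒ step 4: BDBBBDBBDBBDBBBDBBDBBBDBBDBBDBBBDBCDABBABBDBBDBBABBDBBDBBBDBBDBBABBDBBDBBBDB ⇒ BDB·B·BDB·BDB·BDB·B·BDB·BDB·B·BDB·BDB·B·BDB·BDB·BDB·B·BDB·BDB·B·BDB·BDB·BDB·B·BDB·BDB·B·BDB·BDB·B·BDB·BDB·BDB·B·BDB·CDA·B·BAB·BDB·BDB·BAB·BDB·BDB·B·BDB·BDB·B·BDB·BDB·BAB·BDB·BDB·B·BDB·BDB·B·BDB·BDB·BDB·B·BDB·BDB·B·BDB·BDB·BAB·BDB·BDB·B·BDB·BDB·B·BDB·BDB·BDB·B·BDB
    A ↦ BAB
    B ↦ BDB
    C ↦ CDA
    D ↦ B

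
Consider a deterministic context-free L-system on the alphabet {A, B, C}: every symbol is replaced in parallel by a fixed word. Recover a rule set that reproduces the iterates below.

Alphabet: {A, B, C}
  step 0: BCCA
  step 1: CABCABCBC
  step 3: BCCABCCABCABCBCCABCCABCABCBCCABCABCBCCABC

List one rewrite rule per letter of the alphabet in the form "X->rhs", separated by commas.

  step 0 ⇒ step 1: BCCA ⇒ C·ABC·ABC·BC
    A ↦ BC
    B ↦ C
    C ↦ ABC

A->BC, B->C, C->ABC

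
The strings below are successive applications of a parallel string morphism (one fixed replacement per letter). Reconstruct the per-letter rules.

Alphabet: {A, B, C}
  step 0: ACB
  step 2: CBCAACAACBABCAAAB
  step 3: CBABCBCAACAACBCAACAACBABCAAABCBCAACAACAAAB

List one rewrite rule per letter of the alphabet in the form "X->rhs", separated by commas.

A->CAA, B->AB, C->CB

  step 2 ⇒ step 3: CBCAACAACBABCAAAB ⇒ CB·AB·CB·CAA·CAA·CB·CAA·CAA·CB·AB·CAA·AB·CB·CAA·CAA·CAA·AB
    A ↦ CAA
    B ↦ AB
    C ↦ CB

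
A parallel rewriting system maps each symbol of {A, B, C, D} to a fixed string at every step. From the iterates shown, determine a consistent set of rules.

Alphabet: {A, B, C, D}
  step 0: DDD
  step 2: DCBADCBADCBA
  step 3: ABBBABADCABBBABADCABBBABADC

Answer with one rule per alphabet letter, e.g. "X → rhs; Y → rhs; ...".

  step 2 ⇒ step 3: DCBADCBADCBA ⇒ AB·BBA·BA·DC·AB·BBA·BA·DC·AB·BBA·BA·DC
    A ↦ DC
    B ↦ BA
    C ↦ BBA
    D ↦ AB

A->DC, B->BA, C->BBA, D->AB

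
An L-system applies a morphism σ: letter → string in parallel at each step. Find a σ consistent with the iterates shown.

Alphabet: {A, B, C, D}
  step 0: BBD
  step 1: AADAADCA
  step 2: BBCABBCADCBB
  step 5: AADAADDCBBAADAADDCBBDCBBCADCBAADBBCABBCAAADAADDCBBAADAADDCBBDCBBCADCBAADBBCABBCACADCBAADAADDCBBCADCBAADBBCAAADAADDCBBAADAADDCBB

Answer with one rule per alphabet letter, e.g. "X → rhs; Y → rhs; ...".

  step 1 ⇒ step 2: AADAADCA ⇒ B·B·CA·B·B·CA·DCB·B
    A ↦ B
    C ↦ DCB
    D ↦ CA
  step 0 ⇒ step 1: BBD ⇒ AAD·AAD·CA
    B ↦ AAD

A->B, B->AAD, C->DCB, D->CA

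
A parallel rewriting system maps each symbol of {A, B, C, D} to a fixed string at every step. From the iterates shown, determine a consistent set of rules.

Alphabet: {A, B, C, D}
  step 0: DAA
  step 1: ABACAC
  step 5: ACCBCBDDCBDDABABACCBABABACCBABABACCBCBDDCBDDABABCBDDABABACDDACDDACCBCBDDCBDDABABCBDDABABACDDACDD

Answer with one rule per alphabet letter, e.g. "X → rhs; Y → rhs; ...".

A->AC, B->DD, C->CB, D->AB

  step 0 ⇒ step 1: DAA ⇒ AB·AC·AC
    A ↦ AC
    D ↦ AB
    B ↦ DD  (constrained at step 1)
    C ↦ CB  (constrained at step 1)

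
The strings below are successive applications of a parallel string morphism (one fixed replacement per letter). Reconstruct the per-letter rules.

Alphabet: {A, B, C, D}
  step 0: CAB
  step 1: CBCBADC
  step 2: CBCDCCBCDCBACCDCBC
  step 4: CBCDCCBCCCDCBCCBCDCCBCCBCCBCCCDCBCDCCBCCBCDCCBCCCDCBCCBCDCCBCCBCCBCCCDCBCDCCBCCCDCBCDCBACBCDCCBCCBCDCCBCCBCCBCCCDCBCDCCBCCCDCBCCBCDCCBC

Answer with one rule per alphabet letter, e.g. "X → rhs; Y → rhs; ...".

A->BA, B->DC, C->CBC, D->CCD

  step 1 ⇒ step 2: CBCBADC ⇒ CBC·DC·CBC·DC·BA·CCD·CBC
    A ↦ BA
    B ↦ DC
    C ↦ CBC
    D ↦ CCD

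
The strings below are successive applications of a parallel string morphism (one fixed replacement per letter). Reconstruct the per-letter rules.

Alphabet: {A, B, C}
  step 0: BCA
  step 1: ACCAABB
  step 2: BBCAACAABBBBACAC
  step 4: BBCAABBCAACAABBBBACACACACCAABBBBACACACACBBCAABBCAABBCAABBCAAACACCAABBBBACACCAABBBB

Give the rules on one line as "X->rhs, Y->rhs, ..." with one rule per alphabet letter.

A->BB, B->AC, C->CAA

  step 1 ⇒ step 2: ACCAABB ⇒ BB·CAA·CAA·BB·BB·AC·AC
    A ↦ BB
    B ↦ AC
    C ↦ CAA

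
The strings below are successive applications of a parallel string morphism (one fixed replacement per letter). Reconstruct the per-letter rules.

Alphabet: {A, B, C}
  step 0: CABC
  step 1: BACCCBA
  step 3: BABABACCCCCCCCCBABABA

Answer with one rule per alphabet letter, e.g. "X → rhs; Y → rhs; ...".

  step 0 ⇒ step 1: CABC ⇒ BA·C·CC·BA
    A ↦ C
    B ↦ CC
    C ↦ BA

A->C, B->CC, C->BA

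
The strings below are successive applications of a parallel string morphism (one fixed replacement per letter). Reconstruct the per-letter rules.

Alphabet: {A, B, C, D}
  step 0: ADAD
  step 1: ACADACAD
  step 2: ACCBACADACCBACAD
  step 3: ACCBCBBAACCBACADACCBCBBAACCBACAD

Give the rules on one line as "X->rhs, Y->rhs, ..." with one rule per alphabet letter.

A->AC, B->BA, C->CB, D->AD

  step 2 ⇒ step 3: ACCBACADACCBACAD ⇒ AC·CB·CB·BA·AC·CB·AC·AD·AC·CB·CB·BA·AC·CB·AC·AD
    A ↦ AC
    B ↦ BA
    C ↦ CB
    D ↦ AD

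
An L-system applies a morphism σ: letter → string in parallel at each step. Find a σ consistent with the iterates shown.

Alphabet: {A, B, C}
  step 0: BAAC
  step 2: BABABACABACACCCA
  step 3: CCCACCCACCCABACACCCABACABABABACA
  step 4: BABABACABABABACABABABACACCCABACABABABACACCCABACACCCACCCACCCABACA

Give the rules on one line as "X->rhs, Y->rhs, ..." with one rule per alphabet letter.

  step 3 ⇒ step 4: CCCACCCACCCABACACCCABACABABABACA ⇒ BA·BA·BA·CA·BA·BA·BA·CA·BA·BA·BA·CA·CC·CA·BA·CA·BA·BA·BA·CA·CC·CA·BA·CA·CC·CA·CC·CA·CC·CA·BA·CA
    A ↦ CA
    B ↦ CC
    C ↦ BA

A->CA, B->CC, C->BA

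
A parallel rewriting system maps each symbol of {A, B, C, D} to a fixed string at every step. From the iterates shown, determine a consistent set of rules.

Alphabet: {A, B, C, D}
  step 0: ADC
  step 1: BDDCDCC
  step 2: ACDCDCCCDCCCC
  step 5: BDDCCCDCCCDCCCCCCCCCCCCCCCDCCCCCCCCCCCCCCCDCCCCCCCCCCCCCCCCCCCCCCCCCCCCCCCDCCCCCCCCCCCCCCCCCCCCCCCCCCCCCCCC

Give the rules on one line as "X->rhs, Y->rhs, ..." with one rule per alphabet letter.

A->BDD, B->A, C->CC, D->CD

  step 1 ⇒ step 2: BDDCDCC ⇒ A·CD·CD·CC·CD·CC·CC
    B ↦ A
    C ↦ CC
    D ↦ CD
  step 0 ⇒ step 1: ADC ⇒ BDD·CD·CC
    A ↦ BDD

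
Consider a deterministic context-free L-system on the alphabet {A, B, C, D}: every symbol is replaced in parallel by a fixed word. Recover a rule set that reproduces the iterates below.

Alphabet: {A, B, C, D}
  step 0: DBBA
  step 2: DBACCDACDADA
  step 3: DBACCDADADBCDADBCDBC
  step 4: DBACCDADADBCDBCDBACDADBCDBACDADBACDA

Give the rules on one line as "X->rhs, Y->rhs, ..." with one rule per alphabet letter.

  step 3 ⇒ step 4: DBACCDADADBCDADBCDBC ⇒ DB·AC·C·DA·DA·DB·C·DB·C·DB·AC·DA·DB·C·DB·AC·DA·DB·AC·DA
    A ↦ C
    B ↦ AC
    C ↦ DA
    D ↦ DB

A->C, B->AC, C->DA, D->DB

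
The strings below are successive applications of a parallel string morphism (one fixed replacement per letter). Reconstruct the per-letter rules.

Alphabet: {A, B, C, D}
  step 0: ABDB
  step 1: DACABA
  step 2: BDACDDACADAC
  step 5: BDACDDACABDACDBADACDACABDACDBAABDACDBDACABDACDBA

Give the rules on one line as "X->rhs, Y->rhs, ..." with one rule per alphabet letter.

A->DAC, B->A, C->D, D->B

  step 1 ⇒ step 2: DACABA ⇒ B·DAC·D·DAC·A·DAC
    A ↦ DAC
    B ↦ A
    C ↦ D
    D ↦ B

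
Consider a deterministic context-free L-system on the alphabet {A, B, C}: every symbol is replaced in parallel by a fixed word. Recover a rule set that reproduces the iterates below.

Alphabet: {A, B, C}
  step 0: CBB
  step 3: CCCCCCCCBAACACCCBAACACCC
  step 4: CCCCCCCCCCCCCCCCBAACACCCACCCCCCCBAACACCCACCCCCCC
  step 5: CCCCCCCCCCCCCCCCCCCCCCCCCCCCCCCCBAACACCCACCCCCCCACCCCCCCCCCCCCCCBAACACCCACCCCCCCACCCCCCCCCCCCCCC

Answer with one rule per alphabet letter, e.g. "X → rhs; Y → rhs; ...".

  step 4 ⇒ step 5: CCCCCCCCCCCCCCCCBAACACCCACCCCCCCBAACACCCACCCCCCC ⇒ CC·CC·CC·CC·CC·CC·CC·CC·CC·CC·CC·CC·CC·CC·CC·CC·BA·AC·AC·CC·AC·CC·CC·CC·AC·CC·CC·CC·CC·CC·CC·CC·BA·AC·AC·CC·AC·CC·CC·CC·AC·CC·CC·CC·CC·CC·CC·CC
    A ↦ AC
    B ↦ BA
    C ↦ CC

A->AC, B->BA, C->CC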